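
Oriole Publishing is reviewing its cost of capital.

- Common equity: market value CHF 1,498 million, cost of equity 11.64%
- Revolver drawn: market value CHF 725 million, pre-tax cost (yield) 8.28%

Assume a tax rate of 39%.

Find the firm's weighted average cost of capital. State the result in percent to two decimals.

Total capital V = 1498 + 725 = 2223.
Equity: weight = 1498/2223 = 0.6739; cost = 11.64%.
Revolver drawn: weight = 725/2223 = 0.3261; after-tax cost = 8.28% × (1 − 39%) = 5.0508%.
WACC = 0.6739 × 11.6400% + 0.3261 × 5.0508% = 9.4910%.

9.49%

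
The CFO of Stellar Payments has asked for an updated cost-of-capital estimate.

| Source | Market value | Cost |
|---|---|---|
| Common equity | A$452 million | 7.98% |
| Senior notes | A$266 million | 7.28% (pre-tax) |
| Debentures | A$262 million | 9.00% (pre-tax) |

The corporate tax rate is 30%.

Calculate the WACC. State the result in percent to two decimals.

6.75%

Total capital V = 452 + 266 + 262 = 980.
Equity: weight = 452/980 = 0.4612; cost = 7.98%.
Senior notes: weight = 266/980 = 0.2714; after-tax cost = 7.28% × (1 − 30%) = 5.0960%.
Debentures: weight = 262/980 = 0.2673; after-tax cost = 9% × (1 − 30%) = 6.3000%.
WACC = 0.4612 × 7.9800% + 0.2714 × 5.0960% + 0.2673 × 6.3000% = 6.7481%.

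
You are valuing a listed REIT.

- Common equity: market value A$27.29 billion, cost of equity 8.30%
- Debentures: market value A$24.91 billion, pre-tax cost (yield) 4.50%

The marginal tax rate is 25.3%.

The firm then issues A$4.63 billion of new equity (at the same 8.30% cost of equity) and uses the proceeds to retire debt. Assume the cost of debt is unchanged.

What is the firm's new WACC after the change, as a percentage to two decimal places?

6.38%

After the change:
Total capital V = 31.92 + 20.28 = 52.2.
Equity: weight = 31.92/52.2 = 0.6115; cost = 8.3%.
Debentures: weight = 20.28/52.2 = 0.3885; after-tax cost = 4.5% × (1 − 25.3%) = 3.3615%.
WACC = 0.6115 × 8.3000% + 0.3885 × 3.3615% = 6.3814%.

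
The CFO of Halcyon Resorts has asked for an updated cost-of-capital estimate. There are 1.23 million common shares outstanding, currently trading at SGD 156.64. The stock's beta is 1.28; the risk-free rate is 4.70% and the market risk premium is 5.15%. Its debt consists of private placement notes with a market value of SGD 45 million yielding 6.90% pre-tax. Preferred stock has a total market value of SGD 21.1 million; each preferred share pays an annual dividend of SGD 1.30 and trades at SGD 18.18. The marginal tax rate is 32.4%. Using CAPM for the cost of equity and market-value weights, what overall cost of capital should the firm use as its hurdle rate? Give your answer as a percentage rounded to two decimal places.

9.80%

Cost of equity via CAPM: Re = 4.7% + 1.28 × 5.15% = 11.2920%.
Cost of preferred: Rp = 1.3 / 18.18 = 7.1507%.
Market value of equity E = 156.64 × 1.23m = 192.6672m.
Total capital V = 192.6672 + 21.1 + 45 = 258.7672.
Equity: weight = 192.6672/258.7672 = 0.7446; cost = 11.292%.
Preferred: weight = 21.1/258.7672 = 0.0815; cost = 7.1507%.
Private placement notes: weight = 45/258.7672 = 0.1739; after-tax cost = 6.9% × (1 − 32.4%) = 4.6644%.
WACC = 0.7446 × 11.2920% + 0.0815 × 7.1507% + 0.1739 × 4.6644% = 9.8018%.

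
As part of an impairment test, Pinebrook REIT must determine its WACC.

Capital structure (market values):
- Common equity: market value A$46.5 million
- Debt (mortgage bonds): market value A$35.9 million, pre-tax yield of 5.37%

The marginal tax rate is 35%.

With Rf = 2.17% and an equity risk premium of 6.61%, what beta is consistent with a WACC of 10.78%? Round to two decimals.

2.15

Total capital V = 46.5 + 35.9 = 82.4.
Equity weight = 46.5/82.4 = 0.5643.
Mortgage bonds weight = 35.9/82.4 = 0.4357.
Debt contribution = 0.4357 × 5.37% × (1 − 35%) = 1.5207%.
Required equity contribution = 10.78% − 1.5207% = 9.2593%  ⇒  Re = 16.4078%.
CAPM: 16.4078% = 2.17% + β × 6.61%  ⇒  β = 2.1540.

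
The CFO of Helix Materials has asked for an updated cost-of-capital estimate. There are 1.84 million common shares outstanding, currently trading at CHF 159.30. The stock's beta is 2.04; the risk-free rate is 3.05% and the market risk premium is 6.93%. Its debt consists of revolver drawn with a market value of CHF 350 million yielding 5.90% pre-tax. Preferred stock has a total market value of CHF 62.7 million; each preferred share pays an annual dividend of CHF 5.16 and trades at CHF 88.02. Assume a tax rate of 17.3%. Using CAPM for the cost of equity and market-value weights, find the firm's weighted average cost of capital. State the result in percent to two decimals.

10.08%

Cost of equity via CAPM: Re = 3.05% + 2.04 × 6.93% = 17.1872%.
Cost of preferred: Rp = 5.16 / 88.02 = 5.8623%.
Market value of equity E = 159.3 × 1.84m = 293.112m.
Total capital V = 293.112 + 62.7 + 350 = 705.812.
Equity: weight = 293.112/705.812 = 0.4153; cost = 17.1872%.
Preferred: weight = 62.7/705.812 = 0.0888; cost = 5.8623%.
Revolver drawn: weight = 350/705.812 = 0.4959; after-tax cost = 5.9% × (1 − 17.3%) = 4.8793%.
WACC = 0.4153 × 17.1872% + 0.0888 × 5.8623% + 0.4959 × 4.8793% = 10.0779%.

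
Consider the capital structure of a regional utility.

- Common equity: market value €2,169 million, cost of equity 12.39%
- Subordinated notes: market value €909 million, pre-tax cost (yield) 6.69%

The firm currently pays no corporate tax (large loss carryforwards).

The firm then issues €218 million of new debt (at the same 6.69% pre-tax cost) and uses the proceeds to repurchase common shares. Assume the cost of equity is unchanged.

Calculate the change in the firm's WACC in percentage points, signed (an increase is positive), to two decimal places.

Current WACC:
Total capital V = 2169 + 909 = 3078.
Equity: weight = 2169/3078 = 0.7047; cost = 12.39%.
Subordinated notes: weight = 909/3078 = 0.2953; after-tax cost = 6.69% × (1 − 0%) = 6.6900%.
WACC = 0.7047 × 12.3900% + 0.2953 × 6.6900% = 10.7067%.
After the change:
Total capital V = 1951 + 1127 = 3078.
Equity: weight = 1951/3078 = 0.6339; cost = 12.39%.
Subordinated notes: weight = 1127/3078 = 0.3661; after-tax cost = 6.69% × (1 − 0%) = 6.6900%.
WACC = 0.6339 × 12.3900% + 0.3661 × 6.6900% = 10.3030%.
Change in WACC = 10.3030% − 10.7067% = -0.4037 pp.

-0.40 pp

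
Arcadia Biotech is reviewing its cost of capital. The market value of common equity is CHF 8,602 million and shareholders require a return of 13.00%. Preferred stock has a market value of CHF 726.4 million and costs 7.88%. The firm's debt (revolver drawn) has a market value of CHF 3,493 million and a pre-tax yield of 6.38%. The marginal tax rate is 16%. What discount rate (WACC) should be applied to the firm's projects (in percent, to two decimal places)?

10.63%

Total capital V = 8602 + 726.4 + 3493 = 12821.4.
Equity: weight = 8602/12821.4 = 0.6709; cost = 13%.
Preferred: weight = 726.4/12821.4 = 0.0567; cost = 7.88%.
Revolver drawn: weight = 3493/12821.4 = 0.2724; after-tax cost = 6.38% × (1 − 16%) = 5.3592%.
WACC = 0.6709 × 13.0000% + 0.0567 × 7.8800% + 0.2724 × 5.3592% = 10.6283%.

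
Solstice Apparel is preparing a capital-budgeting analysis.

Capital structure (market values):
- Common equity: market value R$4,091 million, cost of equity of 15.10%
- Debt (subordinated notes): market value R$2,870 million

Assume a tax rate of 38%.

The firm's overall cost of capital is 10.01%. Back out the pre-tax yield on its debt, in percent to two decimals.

Total capital V = 4091 + 2870 = 6961.
Equity weight = 4091/6961 = 0.5877.
Subordinated notes weight = 2870/6961 = 0.4123.
Equity contribution = 0.5877 × 15.1% = 8.8743%.
Remaining for debt = 10.01% − 8.8743% = 1.1357%.
Rd × (1 − 38%) × 0.4123 = 1.1357%  ⇒  Rd = 4.4428%.

4.44%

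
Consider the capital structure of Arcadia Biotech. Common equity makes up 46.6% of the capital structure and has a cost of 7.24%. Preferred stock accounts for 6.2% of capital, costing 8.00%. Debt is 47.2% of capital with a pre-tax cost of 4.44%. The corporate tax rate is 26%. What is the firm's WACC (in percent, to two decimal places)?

After-tax cost of debt = 4.44% × (1 − 26%) = 3.2856%.
WACC = 0.466 × 7.2400% + 0.062 × 8.0000% + 0.472 × 3.2856% = 5.4206%.

5.42%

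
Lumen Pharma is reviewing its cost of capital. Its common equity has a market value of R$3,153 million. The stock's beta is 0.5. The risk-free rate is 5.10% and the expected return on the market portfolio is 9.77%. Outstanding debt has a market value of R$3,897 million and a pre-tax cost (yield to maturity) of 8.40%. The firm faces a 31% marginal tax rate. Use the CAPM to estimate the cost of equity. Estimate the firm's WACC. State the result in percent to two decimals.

Market risk premium = 9.77% − 5.1% = 4.67%.
Cost of equity via CAPM: Re = 5.1% + 0.5 × 4.67% = 7.4350%.
Total capital V = 3153 + 3897 = 7050.
Equity: weight = 3153/7050 = 0.4472; cost = 7.435%.
Debt: weight = 3897/7050 = 0.5528; after-tax cost = 8.4% × (1 − 31%) = 5.7960%.
WACC = 0.4472 × 7.4350% + 0.5528 × 5.7960% = 6.5290%.

6.53%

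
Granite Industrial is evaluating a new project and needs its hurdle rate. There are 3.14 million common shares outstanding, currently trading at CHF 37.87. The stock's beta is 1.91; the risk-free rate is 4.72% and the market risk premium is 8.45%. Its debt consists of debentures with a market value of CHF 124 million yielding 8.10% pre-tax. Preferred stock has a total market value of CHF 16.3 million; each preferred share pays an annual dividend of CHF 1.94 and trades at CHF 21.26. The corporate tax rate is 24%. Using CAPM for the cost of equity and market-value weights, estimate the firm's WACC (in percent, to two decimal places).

13.09%

Cost of equity via CAPM: Re = 4.72% + 1.91 × 8.45% = 20.8595%.
Cost of preferred: Rp = 1.94 / 21.26 = 9.1251%.
Market value of equity E = 37.87 × 3.14m = 118.9118m.
Total capital V = 118.9118 + 16.3 + 124 = 259.2118.
Equity: weight = 118.9118/259.2118 = 0.4587; cost = 20.8595%.
Preferred: weight = 16.3/259.2118 = 0.0629; cost = 9.1251%.
Debentures: weight = 124/259.2118 = 0.4784; after-tax cost = 8.1% × (1 − 24%) = 6.1560%.
WACC = 0.4587 × 20.8595% + 0.0629 × 9.1251% + 0.4784 × 6.1560% = 13.0878%.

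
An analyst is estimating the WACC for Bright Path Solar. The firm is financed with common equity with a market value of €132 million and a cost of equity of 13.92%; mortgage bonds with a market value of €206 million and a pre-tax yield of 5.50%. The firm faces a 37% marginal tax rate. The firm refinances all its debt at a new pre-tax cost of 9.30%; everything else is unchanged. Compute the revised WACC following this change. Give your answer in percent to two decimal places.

After the change:
Total capital V = 132 + 206 = 338.
Equity: weight = 132/338 = 0.3905; cost = 13.92%.
Mortgage bonds: weight = 206/338 = 0.6095; after-tax cost = 9.3% × (1 − 37%) = 5.8590%.
WACC = 0.3905 × 13.9200% + 0.6095 × 5.8590% = 9.0071%.

9.01%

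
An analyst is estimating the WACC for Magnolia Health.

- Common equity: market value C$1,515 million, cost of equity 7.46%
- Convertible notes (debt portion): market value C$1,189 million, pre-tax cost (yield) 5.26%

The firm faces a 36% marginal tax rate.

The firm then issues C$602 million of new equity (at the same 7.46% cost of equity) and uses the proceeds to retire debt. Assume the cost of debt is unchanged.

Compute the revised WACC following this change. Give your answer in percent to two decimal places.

6.57%

After the change:
Total capital V = 2117 + 587 = 2704.
Equity: weight = 2117/2704 = 0.7829; cost = 7.46%.
Convertible notes (debt portion): weight = 587/2704 = 0.2171; after-tax cost = 5.26% × (1 − 36%) = 3.3664%.
WACC = 0.7829 × 7.4600% + 0.2171 × 3.3664% = 6.5713%.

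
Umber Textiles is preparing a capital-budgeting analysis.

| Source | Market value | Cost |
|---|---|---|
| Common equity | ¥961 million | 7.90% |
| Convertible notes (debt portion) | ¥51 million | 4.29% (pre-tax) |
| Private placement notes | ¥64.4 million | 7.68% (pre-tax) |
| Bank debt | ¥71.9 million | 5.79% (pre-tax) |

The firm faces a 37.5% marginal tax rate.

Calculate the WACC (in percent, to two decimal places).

Total capital V = 961 + 51 + 64.4 + 71.9 = 1148.3.
Equity: weight = 961/1148.3 = 0.8369; cost = 7.9%.
Convertible notes (debt portion): weight = 51/1148.3 = 0.0444; after-tax cost = 4.29% × (1 − 37.5%) = 2.6812%.
Private placement notes: weight = 64.4/1148.3 = 0.0561; after-tax cost = 7.68% × (1 − 37.5%) = 4.8000%.
Bank debt: weight = 71.9/1148.3 = 0.0626; after-tax cost = 5.79% × (1 − 37.5%) = 3.6187%.
WACC = 0.8369 × 7.9000% + 0.0444 × 2.6812% + 0.0561 × 4.8000% + 0.0626 × 3.6187% = 7.2263%.

7.23%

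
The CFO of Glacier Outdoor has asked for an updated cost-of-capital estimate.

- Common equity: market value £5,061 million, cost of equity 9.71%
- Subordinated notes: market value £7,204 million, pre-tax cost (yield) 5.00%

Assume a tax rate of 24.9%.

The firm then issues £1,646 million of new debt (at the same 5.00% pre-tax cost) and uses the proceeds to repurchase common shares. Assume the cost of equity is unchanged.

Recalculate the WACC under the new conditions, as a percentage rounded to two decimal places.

5.41%

After the change:
Total capital V = 3415 + 8850 = 12265.
Equity: weight = 3415/12265 = 0.2784; cost = 9.71%.
Subordinated notes: weight = 8850/12265 = 0.7216; after-tax cost = 5% × (1 − 24.9%) = 3.7550%.
WACC = 0.2784 × 9.7100% + 0.7216 × 3.7550% = 5.4131%.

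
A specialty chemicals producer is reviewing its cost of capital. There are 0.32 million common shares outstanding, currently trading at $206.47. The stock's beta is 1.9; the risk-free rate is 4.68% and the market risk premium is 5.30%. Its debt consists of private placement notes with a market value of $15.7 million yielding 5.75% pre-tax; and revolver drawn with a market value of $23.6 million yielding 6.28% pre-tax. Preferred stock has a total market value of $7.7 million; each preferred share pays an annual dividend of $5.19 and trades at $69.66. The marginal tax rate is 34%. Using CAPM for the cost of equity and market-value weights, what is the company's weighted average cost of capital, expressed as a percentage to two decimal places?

Cost of equity via CAPM: Re = 4.68% + 1.9 × 5.3% = 14.7500%.
Cost of preferred: Rp = 5.19 / 69.66 = 7.4505%.
Market value of equity E = 206.47 × 0.32m = 66.0704m.
Total capital V = 66.0704 + 7.7 + 15.7 + 23.6 = 113.0704.
Equity: weight = 66.0704/113.0704 = 0.5843; cost = 14.75%.
Preferred: weight = 7.7/113.0704 = 0.0681; cost = 7.4505%.
Private placement notes: weight = 15.7/113.0704 = 0.1389; after-tax cost = 5.75% × (1 − 34%) = 3.7950%.
Revolver drawn: weight = 23.6/113.0704 = 0.2087; after-tax cost = 6.28% × (1 − 34%) = 4.1448%.
WACC = 0.5843 × 14.7500% + 0.0681 × 7.4505% + 0.1389 × 3.7950% + 0.2087 × 4.1448% = 10.5183%.

10.52%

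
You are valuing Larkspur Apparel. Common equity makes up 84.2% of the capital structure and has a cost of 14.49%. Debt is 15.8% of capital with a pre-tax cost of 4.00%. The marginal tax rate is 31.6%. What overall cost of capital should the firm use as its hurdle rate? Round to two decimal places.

After-tax cost of debt = 4% × (1 − 31.6%) = 2.7360%.
WACC = 0.842 × 14.4900% + 0.158 × 2.7360% = 12.6329%.

12.63%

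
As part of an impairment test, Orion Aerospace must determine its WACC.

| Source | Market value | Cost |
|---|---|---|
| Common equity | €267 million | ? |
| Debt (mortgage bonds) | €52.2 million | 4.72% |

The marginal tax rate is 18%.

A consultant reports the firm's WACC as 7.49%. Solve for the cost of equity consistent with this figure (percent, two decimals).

Total capital V = 267 + 52.2 = 319.2.
Equity weight = 267/319.2 = 0.8365.
Mortgage bonds weight = 52.2/319.2 = 0.1635.
Debt contribution = 0.1635 × 4.72% × (1 − 18%) = 0.6329%.
Required equity contribution = 7.49% − 0.6329% = 6.8571%.
Re = 6.8571% / 0.8365 = 8.1977%.

8.20%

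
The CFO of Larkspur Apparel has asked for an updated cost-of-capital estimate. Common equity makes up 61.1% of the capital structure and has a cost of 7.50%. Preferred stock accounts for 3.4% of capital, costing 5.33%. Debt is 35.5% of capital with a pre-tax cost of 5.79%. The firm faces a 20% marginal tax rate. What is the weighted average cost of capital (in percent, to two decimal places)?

6.41%

After-tax cost of debt = 5.79% × (1 − 20%) = 4.6320%.
WACC = 0.611 × 7.5000% + 0.034 × 5.3300% + 0.355 × 4.6320% = 6.4081%.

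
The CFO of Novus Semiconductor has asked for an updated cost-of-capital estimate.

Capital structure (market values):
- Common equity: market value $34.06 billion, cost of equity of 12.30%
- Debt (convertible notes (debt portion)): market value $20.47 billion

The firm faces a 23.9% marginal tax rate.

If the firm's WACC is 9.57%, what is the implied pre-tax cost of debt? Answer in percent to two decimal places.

Total capital V = 34.06 + 20.47 = 54.53.
Equity weight = 34.06/54.53 = 0.6246.
Convertible notes (debt portion) weight = 20.47/54.53 = 0.3754.
Equity contribution = 0.6246 × 12.3% = 7.6827%.
Remaining for debt = 9.57% − 7.6827% = 1.8873%.
Rd × (1 − 23.9%) × 0.3754 = 1.8873%  ⇒  Rd = 6.6065%.

6.61%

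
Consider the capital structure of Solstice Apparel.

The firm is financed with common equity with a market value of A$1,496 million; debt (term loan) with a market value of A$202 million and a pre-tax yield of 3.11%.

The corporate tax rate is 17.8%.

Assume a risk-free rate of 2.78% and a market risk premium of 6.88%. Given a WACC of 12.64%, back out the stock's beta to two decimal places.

Total capital V = 1496 + 202 = 1698.
Equity weight = 1496/1698 = 0.8810.
Term loan weight = 202/1698 = 0.1190.
Debt contribution = 0.1190 × 3.11% × (1 − 17.8%) = 0.3041%.
Required equity contribution = 12.64% − 0.3041% = 12.3359%  ⇒  Re = 14.0016%.
CAPM: 14.0016% = 2.78% + β × 6.88%  ⇒  β = 1.6310.

1.63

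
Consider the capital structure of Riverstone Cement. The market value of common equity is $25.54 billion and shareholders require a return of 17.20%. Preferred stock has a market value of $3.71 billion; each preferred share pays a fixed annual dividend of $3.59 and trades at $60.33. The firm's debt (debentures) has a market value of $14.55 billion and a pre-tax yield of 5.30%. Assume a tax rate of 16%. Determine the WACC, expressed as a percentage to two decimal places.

Cost of preferred: Rp = 3.59 / 60.33 = 5.9506%.
Total capital V = 25.54 + 3.71 + 14.55 = 43.8.
Equity: weight = 25.54/43.8 = 0.5831; cost = 17.2%.
Preferred: weight = 3.71/43.8 = 0.0847; cost = 5.9506%.
Debentures: weight = 14.55/43.8 = 0.3322; after-tax cost = 5.3% × (1 − 16%) = 4.4520%.
WACC = 0.5831 × 17.2000% + 0.0847 × 5.9506% + 0.3322 × 4.4520% = 12.0124%.

12.01%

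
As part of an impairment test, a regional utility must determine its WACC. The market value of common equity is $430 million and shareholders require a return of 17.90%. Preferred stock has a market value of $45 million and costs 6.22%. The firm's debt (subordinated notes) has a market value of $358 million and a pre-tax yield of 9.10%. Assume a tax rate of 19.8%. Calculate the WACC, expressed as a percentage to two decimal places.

Total capital V = 430 + 45 + 358 = 833.
Equity: weight = 430/833 = 0.5162; cost = 17.9%.
Preferred: weight = 45/833 = 0.0540; cost = 6.22%.
Subordinated notes: weight = 358/833 = 0.4298; after-tax cost = 9.1% × (1 − 19.8%) = 7.2982%.
WACC = 0.5162 × 17.9000% + 0.0540 × 6.2200% + 0.4298 × 7.2982% = 12.7127%.

12.71%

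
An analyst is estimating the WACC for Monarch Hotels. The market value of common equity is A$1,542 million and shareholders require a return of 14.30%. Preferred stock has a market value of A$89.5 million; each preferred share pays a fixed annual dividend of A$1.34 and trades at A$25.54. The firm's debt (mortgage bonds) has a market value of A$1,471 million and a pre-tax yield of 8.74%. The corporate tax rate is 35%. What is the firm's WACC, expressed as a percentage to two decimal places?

9.95%

Cost of preferred: Rp = 1.34 / 25.54 = 5.2467%.
Total capital V = 1542 + 89.5 + 1471 = 3102.5.
Equity: weight = 1542/3102.5 = 0.4970; cost = 14.3%.
Preferred: weight = 89.5/3102.5 = 0.0288; cost = 5.2467%.
Mortgage bonds: weight = 1471/3102.5 = 0.4741; after-tax cost = 8.74% × (1 − 35%) = 5.6810%.
WACC = 0.4970 × 14.3000% + 0.0288 × 5.2467% + 0.4741 × 5.6810% = 9.9523%.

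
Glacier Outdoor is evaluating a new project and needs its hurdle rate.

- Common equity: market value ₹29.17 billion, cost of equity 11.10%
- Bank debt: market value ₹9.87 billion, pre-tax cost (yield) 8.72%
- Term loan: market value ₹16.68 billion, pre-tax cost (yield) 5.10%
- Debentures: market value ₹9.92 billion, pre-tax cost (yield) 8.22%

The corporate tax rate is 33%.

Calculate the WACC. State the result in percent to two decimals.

Total capital V = 29.17 + 9.87 + 16.68 + 9.92 = 65.64.
Equity: weight = 29.17/65.64 = 0.4444; cost = 11.1%.
Bank debt: weight = 9.87/65.64 = 0.1504; after-tax cost = 8.72% × (1 − 33%) = 5.8424%.
Term loan: weight = 16.68/65.64 = 0.2541; after-tax cost = 5.1% × (1 − 33%) = 3.4170%.
Debentures: weight = 9.92/65.64 = 0.1511; after-tax cost = 8.22% × (1 − 33%) = 5.5074%.
WACC = 0.4444 × 11.1000% + 0.1504 × 5.8424% + 0.2541 × 3.4170% + 0.1511 × 5.5074% = 7.5119%.

7.51%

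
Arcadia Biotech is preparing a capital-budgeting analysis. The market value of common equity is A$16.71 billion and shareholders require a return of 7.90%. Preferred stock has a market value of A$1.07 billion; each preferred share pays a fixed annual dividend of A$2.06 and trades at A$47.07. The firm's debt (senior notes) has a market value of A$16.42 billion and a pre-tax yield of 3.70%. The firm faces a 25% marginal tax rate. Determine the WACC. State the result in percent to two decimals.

5.33%

Cost of preferred: Rp = 2.06 / 47.07 = 4.3765%.
Total capital V = 16.71 + 1.07 + 16.42 = 34.2.
Equity: weight = 16.71/34.2 = 0.4886; cost = 7.9%.
Preferred: weight = 1.07/34.2 = 0.0313; cost = 4.3765%.
Senior notes: weight = 16.42/34.2 = 0.4801; after-tax cost = 3.7% × (1 − 25%) = 2.7750%.
WACC = 0.4886 × 7.9000% + 0.0313 × 4.3765% + 0.4801 × 2.7750% = 5.3292%.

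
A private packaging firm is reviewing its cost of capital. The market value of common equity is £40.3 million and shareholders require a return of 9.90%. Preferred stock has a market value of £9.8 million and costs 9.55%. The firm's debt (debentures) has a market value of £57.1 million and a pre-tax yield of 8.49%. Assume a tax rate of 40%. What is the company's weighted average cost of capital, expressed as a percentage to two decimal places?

7.31%

Total capital V = 40.3 + 9.8 + 57.1 = 107.2.
Equity: weight = 40.3/107.2 = 0.3759; cost = 9.9%.
Preferred: weight = 9.8/107.2 = 0.0914; cost = 9.55%.
Debentures: weight = 57.1/107.2 = 0.5326; after-tax cost = 8.49% × (1 − 40%) = 5.0940%.
WACC = 0.3759 × 9.9000% + 0.0914 × 9.5500% + 0.5326 × 5.0940% = 7.3081%.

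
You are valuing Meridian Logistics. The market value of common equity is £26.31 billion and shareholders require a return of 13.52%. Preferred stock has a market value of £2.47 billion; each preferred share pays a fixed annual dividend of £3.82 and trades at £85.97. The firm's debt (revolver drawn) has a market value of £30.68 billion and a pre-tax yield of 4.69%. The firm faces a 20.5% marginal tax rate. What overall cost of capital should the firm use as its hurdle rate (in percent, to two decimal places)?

8.09%

Cost of preferred: Rp = 3.82 / 85.97 = 4.4434%.
Total capital V = 26.31 + 2.47 + 30.68 = 59.46.
Equity: weight = 26.31/59.46 = 0.4425; cost = 13.52%.
Preferred: weight = 2.47/59.46 = 0.0415; cost = 4.4434%.
Revolver drawn: weight = 30.68/59.46 = 0.5160; after-tax cost = 4.69% × (1 − 20.5%) = 3.7286%.
WACC = 0.4425 × 13.5200% + 0.0415 × 4.4434% + 0.5160 × 3.7286% = 8.0908%.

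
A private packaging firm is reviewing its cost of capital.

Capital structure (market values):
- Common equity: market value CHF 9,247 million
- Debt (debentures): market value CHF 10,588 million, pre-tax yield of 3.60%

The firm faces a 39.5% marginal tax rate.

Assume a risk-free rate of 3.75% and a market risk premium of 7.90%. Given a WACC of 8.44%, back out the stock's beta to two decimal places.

Total capital V = 9247 + 10588 = 19835.
Equity weight = 9247/19835 = 0.4662.
Debentures weight = 10588/19835 = 0.5338.
Debt contribution = 0.5338 × 3.6% × (1 − 39.5%) = 1.1626%.
Required equity contribution = 8.44% − 1.1626% = 7.2774%  ⇒  Re = 15.6101%.
CAPM: 15.6101% = 3.75% + β × 7.9%  ⇒  β = 1.5013.

1.50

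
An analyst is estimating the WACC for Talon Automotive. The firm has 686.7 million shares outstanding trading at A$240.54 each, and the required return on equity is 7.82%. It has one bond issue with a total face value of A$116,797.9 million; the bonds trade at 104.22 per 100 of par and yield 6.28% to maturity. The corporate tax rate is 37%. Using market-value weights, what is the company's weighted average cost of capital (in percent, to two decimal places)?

6.18%

Market value of equity E = 240.54 × 686.7m = 165178.818m. Market value of debt D = 116797.9m × 104.22/100 = 121726.77138m.
Total capital V = 165178.818 + 121726.77138 = 286905.58938.
Equity: weight = 165178.818/286905.58938 = 0.5757; cost = 7.82%.
Bonds outstanding: weight = 121726.77138/286905.58938 = 0.4243; after-tax cost = 6.28% × (1 − 37%) = 3.9564%.
WACC = 0.5757 × 7.8200% + 0.4243 × 3.9564% = 6.1808%.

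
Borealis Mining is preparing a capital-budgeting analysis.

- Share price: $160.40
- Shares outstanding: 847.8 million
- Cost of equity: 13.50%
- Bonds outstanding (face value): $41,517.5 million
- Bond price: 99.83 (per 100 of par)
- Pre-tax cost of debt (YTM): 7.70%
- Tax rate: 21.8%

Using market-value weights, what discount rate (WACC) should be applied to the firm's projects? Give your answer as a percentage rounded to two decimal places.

Market value of equity E = 160.4 × 847.8m = 135987.12m. Market value of debt D = 41517.5m × 99.83/100 = 41446.92025m.
Total capital V = 135987.12 + 41446.92025 = 177434.04025.
Equity: weight = 135987.12/177434.04025 = 0.7664; cost = 13.5%.
Bonds outstanding: weight = 41446.92025/177434.04025 = 0.2336; after-tax cost = 7.7% × (1 − 21.8%) = 6.0214%.
WACC = 0.7664 × 13.5000% + 0.2336 × 6.0214% = 11.7531%.

11.75%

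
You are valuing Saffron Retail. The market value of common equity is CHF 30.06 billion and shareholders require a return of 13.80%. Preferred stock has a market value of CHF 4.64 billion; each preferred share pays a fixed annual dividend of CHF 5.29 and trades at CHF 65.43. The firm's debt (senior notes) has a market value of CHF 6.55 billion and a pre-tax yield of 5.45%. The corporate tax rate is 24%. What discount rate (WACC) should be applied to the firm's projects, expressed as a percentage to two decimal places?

11.62%

Cost of preferred: Rp = 5.29 / 65.43 = 8.0850%.
Total capital V = 30.06 + 4.64 + 6.55 = 41.25.
Equity: weight = 30.06/41.25 = 0.7287; cost = 13.8%.
Preferred: weight = 4.64/41.25 = 0.1125; cost = 8.085%.
Senior notes: weight = 6.55/41.25 = 0.1588; after-tax cost = 5.45% × (1 − 24%) = 4.1420%.
WACC = 0.7287 × 13.8000% + 0.1125 × 8.0850% + 0.1588 × 4.1420% = 11.6236%.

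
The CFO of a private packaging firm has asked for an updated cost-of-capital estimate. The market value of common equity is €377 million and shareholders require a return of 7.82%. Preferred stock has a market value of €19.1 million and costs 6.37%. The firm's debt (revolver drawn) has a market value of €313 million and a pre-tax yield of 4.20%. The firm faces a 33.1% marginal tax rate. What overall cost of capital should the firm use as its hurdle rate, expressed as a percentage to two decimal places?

Total capital V = 377 + 19.1 + 313 = 709.1.
Equity: weight = 377/709.1 = 0.5317; cost = 7.82%.
Preferred: weight = 19.1/709.1 = 0.0269; cost = 6.37%.
Revolver drawn: weight = 313/709.1 = 0.4414; after-tax cost = 4.2% × (1 − 33.1%) = 2.8098%.
WACC = 0.5317 × 7.8200% + 0.0269 × 6.3700% + 0.4414 × 2.8098% = 5.5694%.

5.57%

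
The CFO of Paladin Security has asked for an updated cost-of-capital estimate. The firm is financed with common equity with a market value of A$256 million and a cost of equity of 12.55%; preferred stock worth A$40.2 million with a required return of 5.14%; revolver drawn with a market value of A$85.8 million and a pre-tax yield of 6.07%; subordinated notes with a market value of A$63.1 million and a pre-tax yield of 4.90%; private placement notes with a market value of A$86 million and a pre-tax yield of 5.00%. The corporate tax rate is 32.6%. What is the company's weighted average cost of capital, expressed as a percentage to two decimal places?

8.04%

Total capital V = 256 + 40.2 + 85.8 + 63.1 + 86 = 531.1.
Equity: weight = 256/531.1 = 0.4820; cost = 12.55%.
Preferred: weight = 40.2/531.1 = 0.0757; cost = 5.14%.
Revolver drawn: weight = 85.8/531.1 = 0.1616; after-tax cost = 6.07% × (1 − 32.6%) = 4.0912%.
Subordinated notes: weight = 63.1/531.1 = 0.1188; after-tax cost = 4.9% × (1 − 32.6%) = 3.3026%.
Private placement notes: weight = 86/531.1 = 0.1619; after-tax cost = 5% × (1 − 32.6%) = 3.3700%.
WACC = 0.4820 × 12.5500% + 0.0757 × 5.1400% + 0.1616 × 4.0912% + 0.1188 × 3.3026% + 0.1619 × 3.3700% = 8.0374%.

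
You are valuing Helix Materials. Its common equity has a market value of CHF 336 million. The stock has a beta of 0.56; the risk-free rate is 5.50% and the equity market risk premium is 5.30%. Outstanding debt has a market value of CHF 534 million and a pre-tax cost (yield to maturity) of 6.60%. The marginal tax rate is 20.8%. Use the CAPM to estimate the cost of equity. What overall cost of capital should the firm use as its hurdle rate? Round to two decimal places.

Cost of equity via CAPM: Re = 5.5% + 0.56 × 5.3% = 8.4680%.
Total capital V = 336 + 534 = 870.
Equity: weight = 336/870 = 0.3862; cost = 8.468%.
Debt: weight = 534/870 = 0.6138; after-tax cost = 6.6% × (1 − 20.8%) = 5.2272%.
WACC = 0.3862 × 8.4680% + 0.6138 × 5.2272% = 6.4788%.

6.48%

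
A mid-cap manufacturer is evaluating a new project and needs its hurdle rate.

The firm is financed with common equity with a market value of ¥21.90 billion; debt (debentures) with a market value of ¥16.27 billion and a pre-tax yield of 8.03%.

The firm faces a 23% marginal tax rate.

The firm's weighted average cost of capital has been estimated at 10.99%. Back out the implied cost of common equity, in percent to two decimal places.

14.56%

Total capital V = 21.9 + 16.27 = 38.17.
Equity weight = 21.9/38.17 = 0.5737.
Debentures weight = 16.27/38.17 = 0.4263.
Debt contribution = 0.4263 × 8.03% × (1 − 23%) = 2.6356%.
Required equity contribution = 10.99% − 2.6356% = 8.3544%.
Re = 8.3544% / 0.5737 = 14.5612%.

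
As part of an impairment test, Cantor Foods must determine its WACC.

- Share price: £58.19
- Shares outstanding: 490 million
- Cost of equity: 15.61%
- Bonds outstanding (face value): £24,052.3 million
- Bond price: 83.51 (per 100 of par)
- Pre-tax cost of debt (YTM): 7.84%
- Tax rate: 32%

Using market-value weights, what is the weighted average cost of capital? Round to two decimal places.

11.36%

Market value of equity E = 58.19 × 490m = 28513.1m. Market value of debt D = 24052.3m × 83.51/100 = 20086.07573m.
Total capital V = 28513.1 + 20086.07573 = 48599.17573.
Equity: weight = 28513.1/48599.17573 = 0.5867; cost = 15.61%.
Bonds outstanding: weight = 20086.07573/48599.17573 = 0.4133; after-tax cost = 7.84% × (1 − 32%) = 5.3312%.
WACC = 0.5867 × 15.6100% + 0.4133 × 5.3312% = 11.3618%.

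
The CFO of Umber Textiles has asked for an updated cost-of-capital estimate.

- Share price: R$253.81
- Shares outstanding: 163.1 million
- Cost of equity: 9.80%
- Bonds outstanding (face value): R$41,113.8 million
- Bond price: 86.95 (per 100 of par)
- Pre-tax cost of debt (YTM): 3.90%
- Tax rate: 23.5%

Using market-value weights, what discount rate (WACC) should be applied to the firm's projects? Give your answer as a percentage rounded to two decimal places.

6.64%

Market value of equity E = 253.81 × 163.1m = 41396.411m. Market value of debt D = 41113.8m × 86.95/100 = 35748.4491m.
Total capital V = 41396.411 + 35748.4491 = 77144.8601.
Equity: weight = 41396.411/77144.8601 = 0.5366; cost = 9.8%.
Bonds outstanding: weight = 35748.4491/77144.8601 = 0.4634; after-tax cost = 3.9% × (1 − 23.5%) = 2.9835%.
WACC = 0.5366 × 9.8000% + 0.4634 × 2.9835% = 6.6413%.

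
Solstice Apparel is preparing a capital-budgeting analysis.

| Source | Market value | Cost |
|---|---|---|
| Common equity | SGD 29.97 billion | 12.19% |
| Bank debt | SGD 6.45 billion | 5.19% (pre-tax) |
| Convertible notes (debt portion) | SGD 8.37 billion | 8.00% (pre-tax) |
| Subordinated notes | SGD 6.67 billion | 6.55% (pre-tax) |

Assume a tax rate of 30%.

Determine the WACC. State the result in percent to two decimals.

9.06%

Total capital V = 29.97 + 6.45 + 8.37 + 6.67 = 51.46.
Equity: weight = 29.97/51.46 = 0.5824; cost = 12.19%.
Bank debt: weight = 6.45/51.46 = 0.1253; after-tax cost = 5.19% × (1 − 30%) = 3.6330%.
Convertible notes (debt portion): weight = 8.37/51.46 = 0.1627; after-tax cost = 8% × (1 − 30%) = 5.6000%.
Subordinated notes: weight = 6.67/51.46 = 0.1296; after-tax cost = 6.55% × (1 − 30%) = 4.5850%.
WACC = 0.5824 × 12.1900% + 0.1253 × 3.6330% + 0.1627 × 5.6000% + 0.1296 × 4.5850% = 9.0599%.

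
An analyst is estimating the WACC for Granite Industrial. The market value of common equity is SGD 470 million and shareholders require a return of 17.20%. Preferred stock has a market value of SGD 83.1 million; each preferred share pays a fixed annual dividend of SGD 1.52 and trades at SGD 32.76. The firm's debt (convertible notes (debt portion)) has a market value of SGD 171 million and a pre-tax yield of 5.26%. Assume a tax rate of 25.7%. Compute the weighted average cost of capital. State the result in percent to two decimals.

Cost of preferred: Rp = 1.52 / 32.76 = 4.6398%.
Total capital V = 470 + 83.1 + 171 = 724.1.
Equity: weight = 470/724.1 = 0.6491; cost = 17.2%.
Preferred: weight = 83.1/724.1 = 0.1148; cost = 4.6398%.
Convertible notes (debt portion): weight = 171/724.1 = 0.2362; after-tax cost = 5.26% × (1 − 25.7%) = 3.9082%.
WACC = 0.6491 × 17.2000% + 0.1148 × 4.6398% + 0.2362 × 3.9082% = 12.6196%.

12.62%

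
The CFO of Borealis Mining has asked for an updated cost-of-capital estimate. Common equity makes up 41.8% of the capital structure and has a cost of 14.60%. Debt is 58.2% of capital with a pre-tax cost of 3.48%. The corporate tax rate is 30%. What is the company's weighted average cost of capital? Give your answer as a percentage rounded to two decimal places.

After-tax cost of debt = 3.48% × (1 − 30%) = 2.4360%.
WACC = 0.418 × 14.6000% + 0.582 × 2.4360% = 7.5206%.

7.52%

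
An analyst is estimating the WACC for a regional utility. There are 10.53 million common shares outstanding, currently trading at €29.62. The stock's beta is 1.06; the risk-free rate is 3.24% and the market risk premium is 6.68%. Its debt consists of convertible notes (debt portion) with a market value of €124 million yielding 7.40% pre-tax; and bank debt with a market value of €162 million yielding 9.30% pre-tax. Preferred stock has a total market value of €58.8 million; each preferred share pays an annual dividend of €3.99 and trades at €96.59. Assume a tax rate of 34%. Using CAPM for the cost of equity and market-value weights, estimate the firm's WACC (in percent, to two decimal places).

Cost of equity via CAPM: Re = 3.24% + 1.06 × 6.68% = 10.3208%.
Cost of preferred: Rp = 3.99 / 96.59 = 4.1309%.
Market value of equity E = 29.62 × 10.53m = 311.8986m.
Total capital V = 311.8986 + 58.8 + 124 + 162 = 656.6986.
Equity: weight = 311.8986/656.6986 = 0.4749; cost = 10.3208%.
Preferred: weight = 58.8/656.6986 = 0.0895; cost = 4.1309%.
Convertible notes (debt portion): weight = 124/656.6986 = 0.1888; after-tax cost = 7.4% × (1 − 34%) = 4.8840%.
Bank debt: weight = 162/656.6986 = 0.2467; after-tax cost = 9.3% × (1 − 34%) = 6.1380%.
WACC = 0.4749 × 10.3208% + 0.0895 × 4.1309% + 0.1888 × 4.8840% + 0.2467 × 6.1380% = 7.7081%.

7.71%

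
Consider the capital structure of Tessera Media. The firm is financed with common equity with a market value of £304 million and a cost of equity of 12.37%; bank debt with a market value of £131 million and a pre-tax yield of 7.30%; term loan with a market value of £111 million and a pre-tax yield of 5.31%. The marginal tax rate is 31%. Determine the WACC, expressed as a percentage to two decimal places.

8.84%

Total capital V = 304 + 131 + 111 = 546.
Equity: weight = 304/546 = 0.5568; cost = 12.37%.
Bank debt: weight = 131/546 = 0.2399; after-tax cost = 7.3% × (1 − 31%) = 5.0370%.
Term loan: weight = 111/546 = 0.2033; after-tax cost = 5.31% × (1 − 31%) = 3.6639%.
WACC = 0.5568 × 12.3700% + 0.2399 × 5.0370% + 0.2033 × 3.6639% = 8.8407%.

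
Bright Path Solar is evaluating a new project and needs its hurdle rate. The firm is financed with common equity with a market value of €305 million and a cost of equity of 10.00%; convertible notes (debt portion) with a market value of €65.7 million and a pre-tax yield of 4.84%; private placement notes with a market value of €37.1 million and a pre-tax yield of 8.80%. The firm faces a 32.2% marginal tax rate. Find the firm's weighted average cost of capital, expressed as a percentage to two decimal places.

Total capital V = 305 + 65.7 + 37.1 = 407.8.
Equity: weight = 305/407.8 = 0.7479; cost = 10%.
Convertible notes (debt portion): weight = 65.7/407.8 = 0.1611; after-tax cost = 4.84% × (1 − 32.2%) = 3.2815%.
Private placement notes: weight = 37.1/407.8 = 0.0910; after-tax cost = 8.8% × (1 − 32.2%) = 5.9664%.
WACC = 0.7479 × 10.0000% + 0.1611 × 3.2815% + 0.0910 × 5.9664% = 8.5506%.

8.55%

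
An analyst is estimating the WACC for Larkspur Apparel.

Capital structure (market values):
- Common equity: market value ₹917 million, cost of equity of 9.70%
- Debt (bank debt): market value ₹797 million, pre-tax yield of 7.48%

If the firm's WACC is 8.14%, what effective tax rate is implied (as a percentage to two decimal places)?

Total capital V = 917 + 797 = 1714.
Equity weight = 917/1714 = 0.5350.
Bank debt weight = 797/1714 = 0.4650.
Equity contribution = 0.5350 × 9.7% = 5.1896%.
Debt contribution must be 8.14% − 5.1896% = 2.9504%.
0.4650 × 7.48% × (1 − T) = 2.9504%  ⇒  (1 − T) = 0.8483.
T = 15.1722%.

15.17%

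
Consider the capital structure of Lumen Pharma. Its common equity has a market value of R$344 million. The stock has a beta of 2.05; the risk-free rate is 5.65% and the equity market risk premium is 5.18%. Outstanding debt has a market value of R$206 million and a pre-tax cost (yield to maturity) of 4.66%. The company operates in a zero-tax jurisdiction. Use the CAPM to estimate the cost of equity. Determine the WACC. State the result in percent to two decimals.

11.92%

Cost of equity via CAPM: Re = 5.65% + 2.05 × 5.18% = 16.2690%.
Total capital V = 344 + 206 = 550.
Equity: weight = 344/550 = 0.6255; cost = 16.269%.
Debt: weight = 206/550 = 0.3745; after-tax cost = 4.66% × (1 − 0%) = 4.6600%.
WACC = 0.6255 × 16.2690% + 0.3745 × 4.6600% = 11.9209%.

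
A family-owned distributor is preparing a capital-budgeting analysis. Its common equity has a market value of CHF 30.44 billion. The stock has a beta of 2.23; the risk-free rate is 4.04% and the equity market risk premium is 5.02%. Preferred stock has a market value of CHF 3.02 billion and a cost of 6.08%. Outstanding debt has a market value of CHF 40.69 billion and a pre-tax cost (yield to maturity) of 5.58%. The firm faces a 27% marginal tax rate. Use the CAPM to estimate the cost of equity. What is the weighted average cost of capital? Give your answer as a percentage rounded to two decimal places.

Cost of equity via CAPM: Re = 4.04% + 2.23 × 5.02% = 15.2346%.
Total capital V = 30.44 + 3.02 + 40.69 = 74.15.
Equity: weight = 30.44/74.15 = 0.4105; cost = 15.2346%.
Preferred: weight = 3.02/74.15 = 0.0407; cost = 6.08%.
Debt: weight = 40.69/74.15 = 0.5488; after-tax cost = 5.58% × (1 − 27%) = 4.0734%.
WACC = 0.4105 × 15.2346% + 0.0407 × 6.0800% + 0.5488 × 4.0734% = 8.7370%.

8.74%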